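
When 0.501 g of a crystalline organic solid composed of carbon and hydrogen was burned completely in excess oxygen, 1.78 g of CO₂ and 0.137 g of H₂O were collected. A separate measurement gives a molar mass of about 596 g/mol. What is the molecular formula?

mol C = 1.78 g CO₂ ÷ 44.009 g/mol = 0.04045 mol
mol H = 2 × 0.137 g H₂O ÷ 18.015 g/mol = 0.01521 mol
Divide by the smallest (0.01521 mol): C 2.659, H 1.000
Multiplying each by 3 gives whole numbers: C 7.98, H 3.00
Empirical formula: C8H3
Empirical-formula mass = 99.11 g/mol; 596 ÷ 99.11 ≈ 6, so the molecular formula is C48H18.

C48H18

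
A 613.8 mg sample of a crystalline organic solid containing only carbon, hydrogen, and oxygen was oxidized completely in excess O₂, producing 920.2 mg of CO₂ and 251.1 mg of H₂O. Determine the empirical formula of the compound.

mol C = 0.9202 g CO₂ ÷ 44.009 g/mol = 0.020909 mol
mol H = 2 × 0.2511 g H₂O ÷ 18.015 g/mol = 0.027877 mol
mass O = 0.6138 − (0.25114 + 0.028100) = 0.33456 g → mol O = 0.33456 ÷ 15.999 = 0.020911 mol
Divide by the smallest (0.020909 mol): C 1.000, H 1.333, O 1.000
Multiplying each by 3 gives whole numbers: C 3.00, H 4.00, O 3.00

C3H4O3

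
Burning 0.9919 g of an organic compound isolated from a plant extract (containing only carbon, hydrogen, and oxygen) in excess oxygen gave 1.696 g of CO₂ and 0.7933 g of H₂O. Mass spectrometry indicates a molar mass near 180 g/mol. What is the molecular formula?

C7H16O5

mol C = 1.696 g CO₂ ÷ 44.009 g/mol = 0.038538 mol
mol H = 2 × 0.7933 g H₂O ÷ 18.015 g/mol = 0.088071 mol
mass O = 0.9919 − (0.46287 + 0.088776) = 0.44025 g → mol O = 0.44025 ÷ 15.999 = 0.027517 mol
Divide by the smallest (0.027517 mol): C 1.400, H 3.201, O 1.000
Multiplying each by 5 gives whole numbers: C 7.00, H 16.00, O 5.00
Empirical formula: C7H16O5
Empirical-formula mass = 180.20 g/mol; 180 ÷ 180.20 ≈ 1, so the molecular formula is C7H16O5.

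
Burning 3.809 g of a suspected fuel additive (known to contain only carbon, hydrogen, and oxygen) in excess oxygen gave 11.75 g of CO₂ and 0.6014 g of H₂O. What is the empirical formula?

C8H2O

mol C = 11.75 g CO₂ ÷ 44.009 g/mol = 0.26699 mol
mol H = 2 × 0.6014 g H₂O ÷ 18.015 g/mol = 0.066767 mol
mass O = 3.809 − (3.2068 + 0.067301) = 0.53487 g → mol O = 0.53487 ÷ 15.999 = 0.033432 mol
Divide by the smallest (0.033432 mol): C 7.986, H 1.997, O 1.000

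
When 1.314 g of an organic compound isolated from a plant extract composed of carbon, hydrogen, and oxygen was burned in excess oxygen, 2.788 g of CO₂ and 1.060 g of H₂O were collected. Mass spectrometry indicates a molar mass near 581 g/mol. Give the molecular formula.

C28H52O12

mol C = 2.788 g CO₂ ÷ 44.009 g/mol = 0.063351 mol
mol H = 2 × 1.060 g H₂O ÷ 18.015 g/mol = 0.11768 mol
mass O = 1.314 − (0.76090 + 0.11862) = 0.43447 g → mol O = 0.43447 ÷ 15.999 = 0.027156 mol
Divide by the smallest (0.027156 mol): C 2.333, H 4.333, O 1.000
Multiplying each by 3 gives whole numbers: C 7.00, H 13.00, O 3.00
Empirical formula: C7H13O3
Empirical-formula mass = 145.18 g/mol; 581 ÷ 145.18 ≈ 4, so the molecular formula is C28H52O12.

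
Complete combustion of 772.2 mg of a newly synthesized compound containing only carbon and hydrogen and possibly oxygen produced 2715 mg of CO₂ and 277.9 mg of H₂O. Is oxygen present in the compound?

mol C = 2.715 g CO₂ ÷ 44.009 g/mol = 0.061692 mol
mol H = 2 × 0.2779 g H₂O ÷ 18.015 g/mol = 0.030852 mol
C and H together account for 0.77208 g — essentially the entire 0.7722 g sample — so the compound contains no oxygen.

no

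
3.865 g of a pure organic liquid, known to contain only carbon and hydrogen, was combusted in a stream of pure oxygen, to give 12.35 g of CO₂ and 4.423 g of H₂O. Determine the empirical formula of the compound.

mol C = 12.35 g CO₂ ÷ 44.009 g/mol = 0.28062 mol
mol H = 2 × 4.423 g H₂O ÷ 18.015 g/mol = 0.49104 mol
Divide by the smallest (0.28062 mol): C 1.000, H 1.750
Multiplying each by 4 gives whole numbers: C 4.00, H 7.00

C4H7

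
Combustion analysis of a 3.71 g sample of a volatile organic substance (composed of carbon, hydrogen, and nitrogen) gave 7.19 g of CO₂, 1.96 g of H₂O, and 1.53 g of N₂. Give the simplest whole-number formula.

C3H4N2

mol C = 7.19 g CO₂ ÷ 44.009 g/mol = 0.1634 mol
mol H = 2 × 1.96 g H₂O ÷ 18.015 g/mol = 0.2176 mol
mol N = 2 × 1.53 g N₂ ÷ 28.014 g/mol = 0.1092 mol
Divide by the smallest (0.1092 mol): C 1.496, H 1.992, N 1.000
Multiplying each by 2 gives whole numbers: C 2.99, H 3.98, N 2.00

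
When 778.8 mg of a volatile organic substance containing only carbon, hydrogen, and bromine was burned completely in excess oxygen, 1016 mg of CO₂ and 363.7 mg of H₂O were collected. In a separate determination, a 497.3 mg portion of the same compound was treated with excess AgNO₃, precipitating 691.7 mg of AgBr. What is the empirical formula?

mol C = 1.016 g CO₂ ÷ 44.009 g/mol = 0.023086 mol
mol H = 2 × 0.3637 g H₂O ÷ 18.015 g/mol = 0.040377 mol
From the AgBr data: mol Br per gram of compound = (0.6917 ÷ 187.772) ÷ 0.4973 = 0.0074074 mol/g, so in the 0.7788 g combustion sample mol Br = 0.0057689 mol
Divide by the smallest (0.0057689 mol): C 4.002, H 6.999, Br 1.000

C4H7Br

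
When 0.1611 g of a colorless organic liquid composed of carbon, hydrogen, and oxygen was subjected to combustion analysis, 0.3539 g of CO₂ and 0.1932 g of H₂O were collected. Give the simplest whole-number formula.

C3H8O

mol C = 0.3539 g CO₂ ÷ 44.009 g/mol = 0.0080415 mol
mol H = 2 × 0.1932 g H₂O ÷ 18.015 g/mol = 0.021449 mol
mass O = 0.1611 − (0.096587 + 0.021620) = 0.042893 g → mol O = 0.042893 ÷ 15.999 = 0.0026810 mol
Divide by the smallest (0.0026810 mol): C 2.999, H 8.000, O 1.000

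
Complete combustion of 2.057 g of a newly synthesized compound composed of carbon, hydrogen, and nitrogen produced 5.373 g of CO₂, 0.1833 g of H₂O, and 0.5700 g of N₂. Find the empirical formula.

C6HN2

mol C = 5.373 g CO₂ ÷ 44.009 g/mol = 0.12209 mol
mol H = 2 × 0.1833 g H₂O ÷ 18.015 g/mol = 0.020350 mol
mol N = 2 × 0.5700 g N₂ ÷ 28.014 g/mol = 0.040694 mol
Divide by the smallest (0.020350 mol): C 6.000, H 1.000, N 2.000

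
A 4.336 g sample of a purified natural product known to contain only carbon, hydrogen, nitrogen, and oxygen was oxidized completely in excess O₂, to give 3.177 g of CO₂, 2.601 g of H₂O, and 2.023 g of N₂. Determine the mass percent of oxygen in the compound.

26.63%

mol C = 3.177 g CO₂ ÷ 44.009 g/mol = 0.072190 mol
mol H = 2 × 2.601 g H₂O ÷ 18.015 g/mol = 0.28876 mol
mol N = 2 × 2.023 g N₂ ÷ 28.014 g/mol = 0.14443 mol
mass O = 4.336 − (0.86707 + 0.29107 + 2.0230) = 1.1549 g → mol O = 1.1549 ÷ 15.999 = 0.072183 mol
mass % O = 1.1549 g ÷ 4.336 g × 100%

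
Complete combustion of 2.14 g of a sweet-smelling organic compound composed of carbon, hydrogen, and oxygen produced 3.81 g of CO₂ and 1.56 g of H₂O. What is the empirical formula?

C3H6O2

mol C = 3.81 g CO₂ ÷ 44.009 g/mol = 0.08657 mol
mol H = 2 × 1.56 g H₂O ÷ 18.015 g/mol = 0.1732 mol
mass O = 2.14 − (1.040 + 0.1746) = 0.9256 g → mol O = 0.9256 ÷ 15.999 = 0.05785 mol
Divide by the smallest (0.05785 mol): C 1.496, H 2.994, O 1.000
Multiplying each by 2 gives whole numbers: C 2.99, H 5.99, O 2.00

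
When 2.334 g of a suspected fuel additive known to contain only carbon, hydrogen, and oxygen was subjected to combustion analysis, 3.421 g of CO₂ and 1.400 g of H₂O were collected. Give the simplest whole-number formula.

mol C = 3.421 g CO₂ ÷ 44.009 g/mol = 0.077734 mol
mol H = 2 × 1.400 g H₂O ÷ 18.015 g/mol = 0.15543 mol
mass O = 2.334 − (0.93366 + 0.15667) = 1.2437 g → mol O = 1.2437 ÷ 15.999 = 0.077734 mol
Divide by the smallest (0.077734 mol): C 1.000, H 1.999, O 1.000

CH2O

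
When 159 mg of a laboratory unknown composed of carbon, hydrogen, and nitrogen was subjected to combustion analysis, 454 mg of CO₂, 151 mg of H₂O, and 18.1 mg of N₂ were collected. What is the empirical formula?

C8H13N

mol C = 0.454 g CO₂ ÷ 44.009 g/mol = 0.01032 mol
mol H = 2 × 0.151 g H₂O ÷ 18.015 g/mol = 0.01676 mol
mol N = 2 × 0.0181 g N₂ ÷ 28.014 g/mol = 0.001292 mol
Divide by the smallest (0.001292 mol): C 7.983, H 12.973, N 1.000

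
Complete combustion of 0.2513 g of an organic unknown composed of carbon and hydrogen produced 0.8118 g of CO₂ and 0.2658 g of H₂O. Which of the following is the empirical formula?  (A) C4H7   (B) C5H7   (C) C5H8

mol C = 0.8118 g CO₂ ÷ 44.009 g/mol = 0.018446 mol
mol H = 2 × 0.2658 g H₂O ÷ 18.015 g/mol = 0.029509 mol
Divide by the smallest (0.018446 mol): C 1.000, H 1.600
Multiplying each by 5 gives whole numbers: C 5.00, H 8.00

(C) C5H8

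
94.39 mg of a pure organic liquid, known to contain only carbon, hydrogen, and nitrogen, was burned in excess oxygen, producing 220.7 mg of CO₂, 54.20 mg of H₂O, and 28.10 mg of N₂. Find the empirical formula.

C5H6N2

mol C = 0.2207 g CO₂ ÷ 44.009 g/mol = 0.0050149 mol
mol H = 2 × 0.05420 g H₂O ÷ 18.015 g/mol = 0.0060172 mol
mol N = 2 × 0.02810 g N₂ ÷ 28.014 g/mol = 0.0020061 mol
Divide by the smallest (0.0020061 mol): C 2.500, H 2.999, N 1.000
Multiplying each by 2 gives whole numbers: C 5.00, H 6.00, N 2.00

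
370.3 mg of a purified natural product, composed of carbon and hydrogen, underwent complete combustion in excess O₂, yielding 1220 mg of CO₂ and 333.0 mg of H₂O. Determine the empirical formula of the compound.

mol C = 1.220 g CO₂ ÷ 44.009 g/mol = 0.027722 mol
mol H = 2 × 0.3330 g H₂O ÷ 18.015 g/mol = 0.036969 mol
Divide by the smallest (0.027722 mol): C 1.000, H 1.334
Multiplying each by 3 gives whole numbers: C 3.00, H 4.00

C3H4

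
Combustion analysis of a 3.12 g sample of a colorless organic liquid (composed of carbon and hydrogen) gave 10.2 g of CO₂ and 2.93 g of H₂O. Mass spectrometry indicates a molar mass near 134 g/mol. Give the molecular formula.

mol C = 10.2 g CO₂ ÷ 44.009 g/mol = 0.2318 mol
mol H = 2 × 2.93 g H₂O ÷ 18.015 g/mol = 0.3253 mol
Divide by the smallest (0.2318 mol): C 1.000, H 1.403
Multiplying each by 5 gives whole numbers: C 5.00, H 7.02
Empirical formula: C5H7
Empirical-formula mass = 67.11 g/mol; 134 ÷ 67.11 ≈ 2, so the molecular formula is C10H14.

C10H14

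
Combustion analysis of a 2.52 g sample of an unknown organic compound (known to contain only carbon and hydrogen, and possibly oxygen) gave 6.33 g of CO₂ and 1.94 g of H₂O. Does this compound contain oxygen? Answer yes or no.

yes

mol C = 6.33 g CO₂ ÷ 44.009 g/mol = 0.1438 mol
mol H = 2 × 1.94 g H₂O ÷ 18.015 g/mol = 0.2154 mol
C and H account for only 1.945 g of the 2.52 g sample; the remaining 0.5753 g must be oxygen.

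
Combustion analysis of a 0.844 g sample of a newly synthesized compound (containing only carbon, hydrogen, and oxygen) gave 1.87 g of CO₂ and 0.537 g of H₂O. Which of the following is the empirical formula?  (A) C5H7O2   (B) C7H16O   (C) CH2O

mol C = 1.87 g CO₂ ÷ 44.009 g/mol = 0.04249 mol
mol H = 2 × 0.537 g H₂O ÷ 18.015 g/mol = 0.05962 mol
mass O = 0.844 − (0.5104 + 0.06009) = 0.2735 g → mol O = 0.2735 ÷ 15.999 = 0.01710 mol
Divide by the smallest (0.01710 mol): C 2.485, H 3.487, O 1.000
Multiplying each by 2 gives whole numbers: C 4.97, H 6.97, O 2.00

(A) C5H7O2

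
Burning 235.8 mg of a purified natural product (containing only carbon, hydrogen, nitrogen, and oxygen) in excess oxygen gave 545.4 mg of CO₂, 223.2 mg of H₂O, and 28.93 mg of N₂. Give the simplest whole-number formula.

mol C = 0.5454 g CO₂ ÷ 44.009 g/mol = 0.012393 mol
mol H = 2 × 0.2232 g H₂O ÷ 18.015 g/mol = 0.024779 mol
mol N = 2 × 0.02893 g N₂ ÷ 28.014 g/mol = 0.0020654 mol
mass O = 0.2358 − (0.14885 + 0.024978 + 0.028930) = 0.033041 g → mol O = 0.033041 ÷ 15.999 = 0.0020652 mol
Divide by the smallest (0.0020652 mol): C 6.001, H 11.999, N 1.000, O 1.000

C6H12NO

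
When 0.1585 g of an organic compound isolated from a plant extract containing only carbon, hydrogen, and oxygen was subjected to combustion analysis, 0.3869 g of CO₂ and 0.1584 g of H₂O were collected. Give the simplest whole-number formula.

C4H8O

mol C = 0.3869 g CO₂ ÷ 44.009 g/mol = 0.0087914 mol
mol H = 2 × 0.1584 g H₂O ÷ 18.015 g/mol = 0.017585 mol
mass O = 0.1585 − (0.10559 + 0.017726) = 0.035181 g → mol O = 0.035181 ÷ 15.999 = 0.0021989 mol
Divide by the smallest (0.0021989 mol): C 3.998, H 7.997, O 1.000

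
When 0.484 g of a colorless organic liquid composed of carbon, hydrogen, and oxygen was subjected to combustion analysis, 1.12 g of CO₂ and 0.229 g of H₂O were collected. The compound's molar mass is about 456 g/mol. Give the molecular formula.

mol C = 1.12 g CO₂ ÷ 44.009 g/mol = 0.02545 mol
mol H = 2 × 0.229 g H₂O ÷ 18.015 g/mol = 0.02542 mol
mass O = 0.484 − (0.3057 + 0.02563) = 0.1527 g → mol O = 0.1527 ÷ 15.999 = 0.009544 mol
Divide by the smallest (0.009544 mol): C 2.666, H 2.664, O 1.000
Multiplying each by 3 gives whole numbers: C 8.00, H 7.99, O 3.00
Empirical formula: C8H8O3
Empirical-formula mass = 152.15 g/mol; 456 ÷ 152.15 ≈ 3, so the molecular formula is C24H24O9.

C24H24O9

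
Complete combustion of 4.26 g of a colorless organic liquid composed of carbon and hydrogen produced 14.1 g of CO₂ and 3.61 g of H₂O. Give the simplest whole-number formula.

C4H5

mol C = 14.1 g CO₂ ÷ 44.009 g/mol = 0.3204 mol
mol H = 2 × 3.61 g H₂O ÷ 18.015 g/mol = 0.4008 mol
Divide by the smallest (0.3204 mol): C 1.000, H 1.251
Multiplying each by 4 gives whole numbers: C 4.00, H 5.00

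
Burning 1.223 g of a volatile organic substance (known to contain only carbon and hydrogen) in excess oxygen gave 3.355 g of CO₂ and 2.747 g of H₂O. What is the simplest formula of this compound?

CH4

mol C = 3.355 g CO₂ ÷ 44.009 g/mol = 0.076234 mol
mol H = 2 × 2.747 g H₂O ÷ 18.015 g/mol = 0.30497 mol
Divide by the smallest (0.076234 mol): C 1.000, H 4.000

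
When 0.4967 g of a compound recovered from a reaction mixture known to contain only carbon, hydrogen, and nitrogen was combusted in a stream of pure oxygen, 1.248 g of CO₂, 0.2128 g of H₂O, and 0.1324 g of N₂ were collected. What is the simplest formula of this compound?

C6H5N2

mol C = 1.248 g CO₂ ÷ 44.009 g/mol = 0.028358 mol
mol H = 2 × 0.2128 g H₂O ÷ 18.015 g/mol = 0.023625 mol
mol N = 2 × 0.1324 g N₂ ÷ 28.014 g/mol = 0.0094524 mol
Divide by the smallest (0.0094524 mol): C 3.000, H 2.499, N 1.000
Multiplying each by 2 gives whole numbers: C 6.00, H 5.00, N 2.00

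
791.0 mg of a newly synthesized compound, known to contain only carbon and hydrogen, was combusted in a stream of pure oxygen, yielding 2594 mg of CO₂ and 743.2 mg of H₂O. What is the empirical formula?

C5H7

mol C = 2.594 g CO₂ ÷ 44.009 g/mol = 0.058942 mol
mol H = 2 × 0.7432 g H₂O ÷ 18.015 g/mol = 0.082509 mol
Divide by the smallest (0.058942 mol): C 1.000, H 1.400
Multiplying each by 5 gives whole numbers: C 5.00, H 7.00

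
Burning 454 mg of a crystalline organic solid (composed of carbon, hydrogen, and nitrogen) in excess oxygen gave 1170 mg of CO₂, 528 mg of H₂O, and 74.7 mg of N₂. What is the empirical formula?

C5H11N

mol C = 1.17 g CO₂ ÷ 44.009 g/mol = 0.02659 mol
mol H = 2 × 0.528 g H₂O ÷ 18.015 g/mol = 0.05862 mol
mol N = 2 × 0.0747 g N₂ ÷ 28.014 g/mol = 0.005333 mol
Divide by the smallest (0.005333 mol): C 4.985, H 10.991, N 1.000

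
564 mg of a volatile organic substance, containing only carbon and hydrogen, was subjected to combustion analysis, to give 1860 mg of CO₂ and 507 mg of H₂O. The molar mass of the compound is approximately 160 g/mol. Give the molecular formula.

mol C = 1.86 g CO₂ ÷ 44.009 g/mol = 0.04226 mol
mol H = 2 × 0.507 g H₂O ÷ 18.015 g/mol = 0.05629 mol
Divide by the smallest (0.04226 mol): C 1.000, H 1.332
Multiplying each by 3 gives whole numbers: C 3.00, H 4.00
Empirical formula: C3H4
Empirical-formula mass = 40.06 g/mol; 160 ÷ 40.06 ≈ 4, so the molecular formula is C12H16.

C12H16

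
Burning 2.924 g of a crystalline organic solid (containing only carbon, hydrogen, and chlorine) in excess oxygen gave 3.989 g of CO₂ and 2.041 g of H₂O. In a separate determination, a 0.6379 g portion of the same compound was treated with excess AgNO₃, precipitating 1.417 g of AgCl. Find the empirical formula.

C2H5Cl

mol C = 3.989 g CO₂ ÷ 44.009 g/mol = 0.090641 mol
mol H = 2 × 2.041 g H₂O ÷ 18.015 g/mol = 0.22659 mol
From the AgCl data: mol Cl per gram of compound = (1.417 ÷ 143.318) ÷ 0.6379 = 0.015499 mol/g, so in the 2.924 g combustion sample mol Cl = 0.045320 mol
Divide by the smallest (0.045320 mol): C 2.000, H 5.000, Cl 1.000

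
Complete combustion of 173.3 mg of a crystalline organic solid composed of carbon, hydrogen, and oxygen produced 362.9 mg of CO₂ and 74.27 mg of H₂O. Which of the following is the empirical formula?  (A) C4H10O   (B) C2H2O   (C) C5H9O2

mol C = 0.3629 g CO₂ ÷ 44.009 g/mol = 0.0082460 mol
mol H = 2 × 0.07427 g H₂O ÷ 18.015 g/mol = 0.0082454 mol
mass O = 0.1733 − (0.099043 + 0.0083113) = 0.065945 g → mol O = 0.065945 ÷ 15.999 = 0.0041219 mol
Divide by the smallest (0.0041219 mol): C 2.001, H 2.000, O 1.000

(B) C2H2O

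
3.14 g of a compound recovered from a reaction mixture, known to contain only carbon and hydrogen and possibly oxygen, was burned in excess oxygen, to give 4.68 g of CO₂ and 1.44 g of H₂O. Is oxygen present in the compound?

mol C = 4.68 g CO₂ ÷ 44.009 g/mol = 0.1063 mol
mol H = 2 × 1.44 g H₂O ÷ 18.015 g/mol = 0.1599 mol
C and H account for only 1.438 g of the 3.14 g sample; the remaining 1.702 g must be oxygen.

yes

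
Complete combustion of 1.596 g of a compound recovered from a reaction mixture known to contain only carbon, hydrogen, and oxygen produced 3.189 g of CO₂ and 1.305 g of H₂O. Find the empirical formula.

C2H4O

mol C = 3.189 g CO₂ ÷ 44.009 g/mol = 0.072462 mol
mol H = 2 × 1.305 g H₂O ÷ 18.015 g/mol = 0.14488 mol
mass O = 1.596 − (0.87035 + 0.14604) = 0.57962 g → mol O = 0.57962 ÷ 15.999 = 0.036228 mol
Divide by the smallest (0.036228 mol): C 2.000, H 3.999, O 1.000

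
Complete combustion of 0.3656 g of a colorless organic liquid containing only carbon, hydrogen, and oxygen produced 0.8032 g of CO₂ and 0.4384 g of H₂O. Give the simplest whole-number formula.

C3H8O

mol C = 0.8032 g CO₂ ÷ 44.009 g/mol = 0.018251 mol
mol H = 2 × 0.4384 g H₂O ÷ 18.015 g/mol = 0.048671 mol
mass O = 0.3656 − (0.21921 + 0.049060) = 0.097330 g → mol O = 0.097330 ÷ 15.999 = 0.0060835 mol
Divide by the smallest (0.0060835 mol): C 3.000, H 8.000, O 1.000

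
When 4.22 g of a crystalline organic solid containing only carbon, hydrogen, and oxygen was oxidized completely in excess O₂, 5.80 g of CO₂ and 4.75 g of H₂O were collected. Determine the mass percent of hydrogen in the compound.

mol C = 5.80 g CO₂ ÷ 44.009 g/mol = 0.1318 mol
mol H = 2 × 4.75 g H₂O ÷ 18.015 g/mol = 0.5273 mol
mass O = 4.22 − (1.583 + 0.5316) = 2.105 g → mol O = 2.105 ÷ 15.999 = 0.1316 mol
mass % H = 0.5316 g ÷ 4.22 g × 100%

12.6%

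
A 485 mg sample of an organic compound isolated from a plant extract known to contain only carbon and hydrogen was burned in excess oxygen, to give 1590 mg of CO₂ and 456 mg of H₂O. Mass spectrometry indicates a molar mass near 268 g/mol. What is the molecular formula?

C20H28

mol C = 1.59 g CO₂ ÷ 44.009 g/mol = 0.03613 mol
mol H = 2 × 0.456 g H₂O ÷ 18.015 g/mol = 0.05062 mol
Divide by the smallest (0.03613 mol): C 1.000, H 1.401
Multiplying each by 5 gives whole numbers: C 5.00, H 7.01
Empirical formula: C5H7
Empirical-formula mass = 67.11 g/mol; 268 ÷ 67.11 ≈ 4, so the molecular formula is C20H28.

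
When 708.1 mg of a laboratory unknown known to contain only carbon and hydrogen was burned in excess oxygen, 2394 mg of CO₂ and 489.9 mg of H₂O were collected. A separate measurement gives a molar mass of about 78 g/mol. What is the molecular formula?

C6H6

mol C = 2.394 g CO₂ ÷ 44.009 g/mol = 0.054398 mol
mol H = 2 × 0.4899 g H₂O ÷ 18.015 g/mol = 0.054388 mol
Divide by the smallest (0.054388 mol): C 1.000, H 1.000
Empirical formula: CH
Empirical-formula mass = 13.02 g/mol; 78 ÷ 13.02 ≈ 6, so the molecular formula is C6H6.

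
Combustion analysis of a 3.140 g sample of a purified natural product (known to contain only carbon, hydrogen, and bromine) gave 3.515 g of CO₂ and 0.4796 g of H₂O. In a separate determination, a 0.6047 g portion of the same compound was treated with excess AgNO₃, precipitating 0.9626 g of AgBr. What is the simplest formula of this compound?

mol C = 3.515 g CO₂ ÷ 44.009 g/mol = 0.079870 mol
mol H = 2 × 0.4796 g H₂O ÷ 18.015 g/mol = 0.053245 mol
From the AgBr data: mol Br per gram of compound = (0.9626 ÷ 187.772) ÷ 0.6047 = 0.0084776 mol/g, so in the 3.140 g combustion sample mol Br = 0.026620 mol
Divide by the smallest (0.026620 mol): C 3.000, H 2.000, Br 1.000

C3H2Br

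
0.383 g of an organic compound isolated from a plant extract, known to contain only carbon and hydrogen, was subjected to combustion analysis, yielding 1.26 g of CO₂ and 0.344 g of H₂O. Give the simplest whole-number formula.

mol C = 1.26 g CO₂ ÷ 44.009 g/mol = 0.02863 mol
mol H = 2 × 0.344 g H₂O ÷ 18.015 g/mol = 0.03819 mol
Divide by the smallest (0.02863 mol): C 1.000, H 1.334
Multiplying each by 3 gives whole numbers: C 3.00, H 4.00

C3H4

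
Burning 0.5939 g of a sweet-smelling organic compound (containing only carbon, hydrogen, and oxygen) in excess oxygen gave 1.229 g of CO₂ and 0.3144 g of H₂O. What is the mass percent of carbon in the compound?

56.48%

mol C = 1.229 g CO₂ ÷ 44.009 g/mol = 0.027926 mol
mol H = 2 × 0.3144 g H₂O ÷ 18.015 g/mol = 0.034904 mol
mass O = 0.5939 − (0.33542 + 0.035183) = 0.22330 g → mol O = 0.22330 ÷ 15.999 = 0.013957 mol
mass % C = 0.33542 g ÷ 0.5939 g × 100%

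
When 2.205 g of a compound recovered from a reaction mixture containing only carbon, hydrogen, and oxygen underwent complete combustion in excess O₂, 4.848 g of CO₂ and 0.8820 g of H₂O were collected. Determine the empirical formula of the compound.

C9H8O4

mol C = 4.848 g CO₂ ÷ 44.009 g/mol = 0.11016 mol
mol H = 2 × 0.8820 g H₂O ÷ 18.015 g/mol = 0.097918 mol
mass O = 2.205 − (1.3231 + 0.098702) = 0.78318 g → mol O = 0.78318 ÷ 15.999 = 0.048952 mol
Divide by the smallest (0.048952 mol): C 2.250, H 2.000, O 1.000
Multiplying each by 4 gives whole numbers: C 9.00, H 8.00, O 4.00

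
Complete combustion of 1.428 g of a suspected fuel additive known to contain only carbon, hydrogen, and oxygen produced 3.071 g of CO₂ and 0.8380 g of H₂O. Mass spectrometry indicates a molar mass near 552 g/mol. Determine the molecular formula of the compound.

mol C = 3.071 g CO₂ ÷ 44.009 g/mol = 0.069781 mol
mol H = 2 × 0.8380 g H₂O ÷ 18.015 g/mol = 0.093034 mol
mass O = 1.428 − (0.83814 + 0.093778) = 0.49608 g → mol O = 0.49608 ÷ 15.999 = 0.031007 mol
Divide by the smallest (0.031007 mol): C 2.251, H 3.000, O 1.000
Multiplying each by 4 gives whole numbers: C 9.00, H 12.00, O 4.00
Empirical formula: C9H12O4
Empirical-formula mass = 184.19 g/mol; 552 ÷ 184.19 ≈ 3, so the molecular formula is C27H36O12.

C27H36O12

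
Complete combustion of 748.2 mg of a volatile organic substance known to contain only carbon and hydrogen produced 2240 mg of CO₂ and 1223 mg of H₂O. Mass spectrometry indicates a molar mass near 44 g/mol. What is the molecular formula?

mol C = 2.240 g CO₂ ÷ 44.009 g/mol = 0.050899 mol
mol H = 2 × 1.223 g H₂O ÷ 18.015 g/mol = 0.13578 mol
Divide by the smallest (0.050899 mol): C 1.000, H 2.668
Multiplying each by 3 gives whole numbers: C 3.00, H 8.00
Empirical formula: C3H8
Empirical-formula mass = 44.10 g/mol; 44 ÷ 44.10 ≈ 1, so the molecular formula is C3H8.

C3H8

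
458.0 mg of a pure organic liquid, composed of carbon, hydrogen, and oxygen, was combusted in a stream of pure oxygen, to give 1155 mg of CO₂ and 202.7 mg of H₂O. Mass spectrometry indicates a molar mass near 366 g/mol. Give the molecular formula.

C21H18O6

mol C = 1.155 g CO₂ ÷ 44.009 g/mol = 0.026245 mol
mol H = 2 × 0.2027 g H₂O ÷ 18.015 g/mol = 0.022503 mol
mass O = 0.4580 − (0.31522 + 0.022683) = 0.12009 g → mol O = 0.12009 ÷ 15.999 = 0.0075062 mol
Divide by the smallest (0.0075062 mol): C 3.496, H 2.998, O 1.000
Multiplying each by 2 gives whole numbers: C 6.99, H 6.00, O 2.00
Empirical formula: C7H6O2
Empirical-formula mass = 122.12 g/mol; 366 ÷ 122.12 ≈ 3, so the molecular formula is C21H18O6.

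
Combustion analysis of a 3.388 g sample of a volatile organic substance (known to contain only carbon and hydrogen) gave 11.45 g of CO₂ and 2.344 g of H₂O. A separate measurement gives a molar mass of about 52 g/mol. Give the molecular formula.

mol C = 11.45 g CO₂ ÷ 44.009 g/mol = 0.26017 mol
mol H = 2 × 2.344 g H₂O ÷ 18.015 g/mol = 0.26023 mol
Divide by the smallest (0.26017 mol): C 1.000, H 1.000
Empirical formula: CH
Empirical-formula mass = 13.02 g/mol; 52 ÷ 13.02 ≈ 4, so the molecular formula is C4H4.

C4H4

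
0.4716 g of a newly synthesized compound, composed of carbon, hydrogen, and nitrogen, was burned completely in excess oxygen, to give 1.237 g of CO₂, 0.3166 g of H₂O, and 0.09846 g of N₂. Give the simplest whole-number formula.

C4H5N

mol C = 1.237 g CO₂ ÷ 44.009 g/mol = 0.028108 mol
mol H = 2 × 0.3166 g H₂O ÷ 18.015 g/mol = 0.035148 mol
mol N = 2 × 0.09846 g N₂ ÷ 28.014 g/mol = 0.0070293 mol
Divide by the smallest (0.0070293 mol): C 3.999, H 5.000, N 1.000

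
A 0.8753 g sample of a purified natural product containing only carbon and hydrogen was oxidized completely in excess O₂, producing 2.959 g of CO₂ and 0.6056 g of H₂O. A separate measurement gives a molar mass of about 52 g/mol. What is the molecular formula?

mol C = 2.959 g CO₂ ÷ 44.009 g/mol = 0.067236 mol
mol H = 2 × 0.6056 g H₂O ÷ 18.015 g/mol = 0.067233 mol
Divide by the smallest (0.067233 mol): C 1.000, H 1.000
Empirical formula: CH
Empirical-formula mass = 13.02 g/mol; 52 ÷ 13.02 ≈ 4, so the molecular formula is C4H4.

C4H4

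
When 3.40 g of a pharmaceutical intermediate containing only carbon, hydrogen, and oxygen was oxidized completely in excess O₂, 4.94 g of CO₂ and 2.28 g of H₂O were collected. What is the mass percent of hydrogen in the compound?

mol C = 4.94 g CO₂ ÷ 44.009 g/mol = 0.1122 mol
mol H = 2 × 2.28 g H₂O ÷ 18.015 g/mol = 0.2531 mol
mass O = 3.40 − (1.348 + 0.2551) = 1.797 g → mol O = 1.797 ÷ 15.999 = 0.1123 mol
mass % H = 0.2551 g ÷ 3.40 g × 100%

7.5%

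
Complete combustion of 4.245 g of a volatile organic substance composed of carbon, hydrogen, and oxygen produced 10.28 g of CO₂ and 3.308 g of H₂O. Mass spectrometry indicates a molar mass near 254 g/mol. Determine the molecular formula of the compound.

C14H22O4

mol C = 10.28 g CO₂ ÷ 44.009 g/mol = 0.23359 mol
mol H = 2 × 3.308 g H₂O ÷ 18.015 g/mol = 0.36725 mol
mass O = 4.245 − (2.8056 + 0.37019) = 1.0692 g → mol O = 1.0692 ÷ 15.999 = 0.066828 mol
Divide by the smallest (0.066828 mol): C 3.495, H 5.495, O 1.000
Multiplying each by 2 gives whole numbers: C 6.99, H 10.99, O 2.00
Empirical formula: C7H11O2
Empirical-formula mass = 127.16 g/mol; 254 ÷ 127.16 ≈ 2, so the molecular formula is C14H22O4.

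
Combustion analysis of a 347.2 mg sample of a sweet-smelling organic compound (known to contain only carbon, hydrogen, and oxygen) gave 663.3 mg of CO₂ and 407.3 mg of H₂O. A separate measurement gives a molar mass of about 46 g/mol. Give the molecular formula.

C2H6O

mol C = 0.6633 g CO₂ ÷ 44.009 g/mol = 0.015072 mol
mol H = 2 × 0.4073 g H₂O ÷ 18.015 g/mol = 0.045218 mol
mass O = 0.3472 − (0.18103 + 0.045580) = 0.12059 g → mol O = 0.12059 ÷ 15.999 = 0.0075374 mol
Divide by the smallest (0.0075374 mol): C 2.000, H 5.999, O 1.000
Empirical formula: C2H6O
Empirical-formula mass = 46.07 g/mol; 46 ÷ 46.07 ≈ 1, so the molecular formula is C2H6O.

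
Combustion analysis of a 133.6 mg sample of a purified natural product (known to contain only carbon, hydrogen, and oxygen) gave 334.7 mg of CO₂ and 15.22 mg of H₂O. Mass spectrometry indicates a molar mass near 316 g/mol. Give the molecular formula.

mol C = 0.3347 g CO₂ ÷ 44.009 g/mol = 0.0076053 mol
mol H = 2 × 0.01522 g H₂O ÷ 18.015 g/mol = 0.0016897 mol
mass O = 0.1336 − (0.091347 + 0.0017032) = 0.040550 g → mol O = 0.040550 ÷ 15.999 = 0.0025345 mol
Divide by the smallest (0.0016897 mol): C 4.501, H 1.000, O 1.500
Multiplying each by 2 gives whole numbers: C 9.00, H 2.00, O 3.00
Empirical formula: C9H2O3
Empirical-formula mass = 158.11 g/mol; 316 ÷ 158.11 ≈ 2, so the molecular formula is C18H4O6.

C18H4O6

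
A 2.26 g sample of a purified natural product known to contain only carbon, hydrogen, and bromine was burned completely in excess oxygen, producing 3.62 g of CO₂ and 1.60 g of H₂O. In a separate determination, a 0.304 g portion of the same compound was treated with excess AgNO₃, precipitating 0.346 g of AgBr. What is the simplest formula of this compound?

mol C = 3.62 g CO₂ ÷ 44.009 g/mol = 0.08226 mol
mol H = 2 × 1.60 g H₂O ÷ 18.015 g/mol = 0.1776 mol
From the AgBr data: mol Br per gram of compound = (0.346 ÷ 187.772) ÷ 0.304 = 0.006061 mol/g, so in the 2.26 g combustion sample mol Br = 0.01370 mol
Divide by the smallest (0.01370 mol): C 6.005, H 12.967, Br 1.000

C6H13Br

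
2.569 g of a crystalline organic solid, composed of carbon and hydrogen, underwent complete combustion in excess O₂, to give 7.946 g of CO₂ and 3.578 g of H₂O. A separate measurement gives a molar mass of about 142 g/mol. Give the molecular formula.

mol C = 7.946 g CO₂ ÷ 44.009 g/mol = 0.18055 mol
mol H = 2 × 3.578 g H₂O ÷ 18.015 g/mol = 0.39722 mol
Divide by the smallest (0.18055 mol): C 1.000, H 2.200
Multiplying each by 5 gives whole numbers: C 5.00, H 11.00
Empirical formula: C5H11
Empirical-formula mass = 71.14 g/mol; 142 ÷ 71.14 ≈ 2, so the molecular formula is C10H22.

C10H22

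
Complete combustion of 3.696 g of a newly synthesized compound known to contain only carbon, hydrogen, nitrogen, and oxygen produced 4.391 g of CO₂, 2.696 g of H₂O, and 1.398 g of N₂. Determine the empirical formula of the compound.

mol C = 4.391 g CO₂ ÷ 44.009 g/mol = 0.099775 mol
mol H = 2 × 2.696 g H₂O ÷ 18.015 g/mol = 0.29931 mol
mol N = 2 × 1.398 g N₂ ÷ 28.014 g/mol = 0.099807 mol
mass O = 3.696 − (1.1984 + 0.30170 + 1.3980) = 0.79790 g → mol O = 0.79790 ÷ 15.999 = 0.049872 mol
Divide by the smallest (0.049872 mol): C 2.001, H 6.001, N 2.001, O 1.000

C2H6N2O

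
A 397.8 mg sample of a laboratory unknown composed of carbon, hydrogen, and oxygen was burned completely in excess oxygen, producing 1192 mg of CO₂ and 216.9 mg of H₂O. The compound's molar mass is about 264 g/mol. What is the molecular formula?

C18H16O2

mol C = 1.192 g CO₂ ÷ 44.009 g/mol = 0.027085 mol
mol H = 2 × 0.2169 g H₂O ÷ 18.015 g/mol = 0.024080 mol
mass O = 0.3978 − (0.32532 + 0.024273) = 0.048205 g → mol O = 0.048205 ÷ 15.999 = 0.0030130 mol
Divide by the smallest (0.0030130 mol): C 8.989, H 7.992, O 1.000
Empirical formula: C9H8O
Empirical-formula mass = 132.16 g/mol; 264 ÷ 132.16 ≈ 2, so the molecular formula is C18H16O2.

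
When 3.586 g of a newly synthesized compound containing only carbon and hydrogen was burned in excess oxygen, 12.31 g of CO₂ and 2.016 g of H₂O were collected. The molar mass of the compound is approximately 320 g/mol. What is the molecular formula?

mol C = 12.31 g CO₂ ÷ 44.009 g/mol = 0.27972 mol
mol H = 2 × 2.016 g H₂O ÷ 18.015 g/mol = 0.22381 mol
Divide by the smallest (0.22381 mol): C 1.250, H 1.000
Multiplying each by 4 gives whole numbers: C 5.00, H 4.00
Empirical formula: C5H4
Empirical-formula mass = 64.09 g/mol; 320 ÷ 64.09 ≈ 5, so the molecular formula is C25H20.

C25H20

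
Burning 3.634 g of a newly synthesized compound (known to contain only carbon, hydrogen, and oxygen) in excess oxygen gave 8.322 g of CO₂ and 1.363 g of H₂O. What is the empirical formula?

mol C = 8.322 g CO₂ ÷ 44.009 g/mol = 0.18910 mol
mol H = 2 × 1.363 g H₂O ÷ 18.015 g/mol = 0.15132 mol
mass O = 3.634 − (2.2713 + 0.15253) = 1.2102 g → mol O = 1.2102 ÷ 15.999 = 0.075643 mol
Divide by the smallest (0.075643 mol): C 2.500, H 2.000, O 1.000
Multiplying each by 2 gives whole numbers: C 5.00, H 4.00, O 2.00

C5H4O2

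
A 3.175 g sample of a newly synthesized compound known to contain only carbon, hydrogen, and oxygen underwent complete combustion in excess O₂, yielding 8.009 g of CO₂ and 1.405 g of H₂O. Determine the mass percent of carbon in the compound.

mol C = 8.009 g CO₂ ÷ 44.009 g/mol = 0.18199 mol
mol H = 2 × 1.405 g H₂O ÷ 18.015 g/mol = 0.15598 mol
mass O = 3.175 − (2.1858 + 0.15723) = 0.83194 g → mol O = 0.83194 ÷ 15.999 = 0.052000 mol
mass % C = 2.1858 g ÷ 3.175 g × 100%

68.84%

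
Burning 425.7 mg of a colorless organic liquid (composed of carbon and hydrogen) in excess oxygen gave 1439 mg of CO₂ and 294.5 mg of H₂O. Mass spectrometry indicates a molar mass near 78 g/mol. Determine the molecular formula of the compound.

mol C = 1.439 g CO₂ ÷ 44.009 g/mol = 0.032698 mol
mol H = 2 × 0.2945 g H₂O ÷ 18.015 g/mol = 0.032695 mol
Divide by the smallest (0.032695 mol): C 1.000, H 1.000
Empirical formula: CH
Empirical-formula mass = 13.02 g/mol; 78 ÷ 13.02 ≈ 6, so the molecular formula is C6H6.

C6H6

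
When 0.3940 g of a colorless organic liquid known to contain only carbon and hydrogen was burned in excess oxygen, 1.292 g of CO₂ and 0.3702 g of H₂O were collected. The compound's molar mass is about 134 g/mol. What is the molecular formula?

C10H14

mol C = 1.292 g CO₂ ÷ 44.009 g/mol = 0.029358 mol
mol H = 2 × 0.3702 g H₂O ÷ 18.015 g/mol = 0.041099 mol
Divide by the smallest (0.029358 mol): C 1.000, H 1.400
Multiplying each by 5 gives whole numbers: C 5.00, H 7.00
Empirical formula: C5H7
Empirical-formula mass = 67.11 g/mol; 134 ÷ 67.11 ≈ 2, so the molecular formula is C10H14.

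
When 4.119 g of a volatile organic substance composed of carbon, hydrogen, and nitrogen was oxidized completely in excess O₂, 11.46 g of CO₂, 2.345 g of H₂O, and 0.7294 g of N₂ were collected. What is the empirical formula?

mol C = 11.46 g CO₂ ÷ 44.009 g/mol = 0.26040 mol
mol H = 2 × 2.345 g H₂O ÷ 18.015 g/mol = 0.26034 mol
mol N = 2 × 0.7294 g N₂ ÷ 28.014 g/mol = 0.052074 mol
Divide by the smallest (0.052074 mol): C 5.001, H 4.999, N 1.000

C5H5N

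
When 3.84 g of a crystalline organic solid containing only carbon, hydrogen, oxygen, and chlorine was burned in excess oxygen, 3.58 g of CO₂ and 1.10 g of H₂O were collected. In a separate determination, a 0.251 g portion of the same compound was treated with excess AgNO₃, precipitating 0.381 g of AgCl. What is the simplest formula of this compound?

mol C = 3.58 g CO₂ ÷ 44.009 g/mol = 0.08135 mol
mol H = 2 × 1.10 g H₂O ÷ 18.015 g/mol = 0.1221 mol
From the AgCl data: mol Cl per gram of compound = (0.381 ÷ 143.318) ÷ 0.251 = 0.01059 mol/g, so in the 3.84 g combustion sample mol Cl = 0.04067 mol
mass O = 3.84 − (0.9771 + 0.1231 + 1.442) = 1.298 g → mol O = 1.298 ÷ 15.999 = 0.08113 mol
Divide by the smallest (0.04067 mol): C 2.000, H 3.003, Cl 1.000, O 1.995

C2H3ClO2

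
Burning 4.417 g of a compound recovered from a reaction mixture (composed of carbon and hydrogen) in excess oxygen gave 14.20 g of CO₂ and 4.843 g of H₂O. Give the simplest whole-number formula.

mol C = 14.20 g CO₂ ÷ 44.009 g/mol = 0.32266 mol
mol H = 2 × 4.843 g H₂O ÷ 18.015 g/mol = 0.53766 mol
Divide by the smallest (0.32266 mol): C 1.000, H 1.666
Multiplying each by 3 gives whole numbers: C 3.00, H 5.00

C3H5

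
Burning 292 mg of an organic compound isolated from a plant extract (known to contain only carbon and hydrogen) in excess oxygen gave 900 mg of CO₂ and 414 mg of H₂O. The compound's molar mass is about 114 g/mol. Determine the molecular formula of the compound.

C8H18

mol C = 0.900 g CO₂ ÷ 44.009 g/mol = 0.02045 mol
mol H = 2 × 0.414 g H₂O ÷ 18.015 g/mol = 0.04596 mol
Divide by the smallest (0.02045 mol): C 1.000, H 2.247
Multiplying each by 4 gives whole numbers: C 4.00, H 8.99
Empirical formula: C4H9
Empirical-formula mass = 57.12 g/mol; 114 ÷ 57.12 ≈ 2, so the molecular formula is C8H18.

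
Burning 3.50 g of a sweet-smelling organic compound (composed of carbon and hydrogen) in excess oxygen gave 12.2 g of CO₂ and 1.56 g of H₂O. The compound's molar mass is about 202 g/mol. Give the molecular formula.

mol C = 12.2 g CO₂ ÷ 44.009 g/mol = 0.2772 mol
mol H = 2 × 1.56 g H₂O ÷ 18.015 g/mol = 0.1732 mol
Divide by the smallest (0.1732 mol): C 1.601, H 1.000
Multiplying each by 5 gives whole numbers: C 8.00, H 5.00
Empirical formula: C8H5
Empirical-formula mass = 101.13 g/mol; 202 ÷ 101.13 ≈ 2, so the molecular formula is C16H10.

C16H10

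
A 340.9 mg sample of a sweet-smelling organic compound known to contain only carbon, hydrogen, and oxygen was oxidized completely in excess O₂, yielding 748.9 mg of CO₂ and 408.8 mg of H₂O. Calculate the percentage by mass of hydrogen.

13.42%

mol C = 0.7489 g CO₂ ÷ 44.009 g/mol = 0.017017 mol
mol H = 2 × 0.4088 g H₂O ÷ 18.015 g/mol = 0.045384 mol
mass O = 0.3409 − (0.20439 + 0.045747) = 0.090762 g → mol O = 0.090762 ÷ 15.999 = 0.0056730 mol
mass % H = 0.045747 g ÷ 0.3409 g × 100%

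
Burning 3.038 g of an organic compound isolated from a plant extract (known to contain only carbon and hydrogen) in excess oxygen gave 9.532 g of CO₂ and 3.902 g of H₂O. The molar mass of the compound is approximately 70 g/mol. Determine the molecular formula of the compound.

C5H10

mol C = 9.532 g CO₂ ÷ 44.009 g/mol = 0.21659 mol
mol H = 2 × 3.902 g H₂O ÷ 18.015 g/mol = 0.43319 mol
Divide by the smallest (0.21659 mol): C 1.000, H 2.000
Empirical formula: CH2
Empirical-formula mass = 14.03 g/mol; 70 ÷ 14.03 ≈ 5, so the molecular formula is C5H10.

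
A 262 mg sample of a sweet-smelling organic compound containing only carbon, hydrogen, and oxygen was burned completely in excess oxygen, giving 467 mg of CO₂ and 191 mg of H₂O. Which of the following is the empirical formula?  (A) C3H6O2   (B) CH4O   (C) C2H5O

(A) C3H6O2

mol C = 0.467 g CO₂ ÷ 44.009 g/mol = 0.01061 mol
mol H = 2 × 0.191 g H₂O ÷ 18.015 g/mol = 0.02120 mol
mass O = 0.262 − (0.1275 + 0.02137) = 0.1132 g → mol O = 0.1132 ÷ 15.999 = 0.007074 mol
Divide by the smallest (0.007074 mol): C 1.500, H 2.998, O 1.000
Multiplying each by 2 gives whole numbers: C 3.00, H 6.00, O 2.00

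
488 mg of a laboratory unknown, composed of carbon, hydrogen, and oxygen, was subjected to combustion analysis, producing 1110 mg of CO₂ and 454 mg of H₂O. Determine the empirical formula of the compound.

C3H6O

mol C = 1.11 g CO₂ ÷ 44.009 g/mol = 0.02522 mol
mol H = 2 × 0.454 g H₂O ÷ 18.015 g/mol = 0.05040 mol
mass O = 0.488 − (0.3029 + 0.05081) = 0.1343 g → mol O = 0.1343 ÷ 15.999 = 0.008391 mol
Divide by the smallest (0.008391 mol): C 3.006, H 6.007, O 1.000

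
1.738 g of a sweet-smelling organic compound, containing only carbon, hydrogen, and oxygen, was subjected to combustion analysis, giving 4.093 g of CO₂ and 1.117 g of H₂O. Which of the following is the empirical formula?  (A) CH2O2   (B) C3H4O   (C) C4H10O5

mol C = 4.093 g CO₂ ÷ 44.009 g/mol = 0.093004 mol
mol H = 2 × 1.117 g H₂O ÷ 18.015 g/mol = 0.12401 mol
mass O = 1.738 − (1.1171 + 0.12500) = 0.49593 g → mol O = 0.49593 ÷ 15.999 = 0.030998 mol
Divide by the smallest (0.030998 mol): C 3.000, H 4.001, O 1.000

(B) C3H4O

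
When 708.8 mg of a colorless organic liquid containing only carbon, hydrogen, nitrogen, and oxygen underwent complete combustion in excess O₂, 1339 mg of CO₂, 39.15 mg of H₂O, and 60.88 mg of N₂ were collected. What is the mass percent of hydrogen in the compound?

mol C = 1.339 g CO₂ ÷ 44.009 g/mol = 0.030426 mol
mol H = 2 × 0.03915 g H₂O ÷ 18.015 g/mol = 0.0043464 mol
mol N = 2 × 0.06088 g N₂ ÷ 28.014 g/mol = 0.0043464 mol
mass O = 0.7088 − (0.36544 + 0.0043811 + 0.060880) = 0.27810 g → mol O = 0.27810 ÷ 15.999 = 0.017382 mol
mass % H = 0.0043811 g ÷ 0.7088 g × 100%

0.62%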